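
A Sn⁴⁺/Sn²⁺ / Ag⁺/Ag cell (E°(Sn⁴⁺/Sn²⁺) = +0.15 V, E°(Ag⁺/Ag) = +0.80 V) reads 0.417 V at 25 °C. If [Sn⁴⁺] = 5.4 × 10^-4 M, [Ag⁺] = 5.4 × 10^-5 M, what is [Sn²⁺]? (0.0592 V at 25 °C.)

0.0025 M

From the Nernst equation, log Q = n(E° − E)/0.0592 = 2(0.65 − 0.417)/0.0592 = 7.872, so Q = 7.44 × 10^7.
With Q = [Sn⁴⁺]/([Sn²⁺]·[Ag⁺]^2) and the known concentrations, [Sn²⁺] in the denominator gives [Sn²⁺] = 0.0025 M.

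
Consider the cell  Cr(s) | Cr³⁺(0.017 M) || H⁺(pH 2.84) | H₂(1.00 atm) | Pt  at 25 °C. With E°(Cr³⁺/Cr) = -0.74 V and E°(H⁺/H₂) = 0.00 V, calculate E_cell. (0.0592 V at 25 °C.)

The hydrogen couple is the cathode, so E°_cell = 0.74 V; n = 6.
[H⁺] = 10^(−2.84) = 0.0014 M, and Q = [Cr³⁺]^2·P(H₂)^3 / [H⁺]^6 = 3.17 × 10^13.
E = E° − (0.0592/6) log Q = 0.74 − (0.0592/6)(13.501) = 0.607 V.

0.61 V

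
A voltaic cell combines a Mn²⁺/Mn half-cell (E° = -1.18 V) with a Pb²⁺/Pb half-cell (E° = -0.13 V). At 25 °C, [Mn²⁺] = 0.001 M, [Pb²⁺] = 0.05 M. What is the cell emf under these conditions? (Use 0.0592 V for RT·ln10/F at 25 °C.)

1.10 V

The Pb²⁺/Pb couple has the higher reduction potential and acts as the cathode, so E°_cell = -0.13 − (-1.18) = 1.05 V.
Balancing electrons gives n = 2; the reaction quotient is Q = [Mn²⁺]/[Pb²⁺] = 0.0200.
At 25 °C, E = E° − (0.0592/n) log Q = 1.05 − (0.0592/2)(-1.699) = 1.050 + 0.050 = 1.100 V.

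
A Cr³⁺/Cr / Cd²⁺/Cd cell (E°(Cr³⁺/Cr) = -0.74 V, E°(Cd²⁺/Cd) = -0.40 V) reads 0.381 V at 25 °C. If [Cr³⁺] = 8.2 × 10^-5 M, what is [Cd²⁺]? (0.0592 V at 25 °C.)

From the Nernst equation, log Q = n(E° − E)/0.0592 = 6(0.34 − 0.381)/0.0592 = -4.155, so Q = 6.99 × 10^-5.
With Q = [Cr³⁺]^2/[Cd²⁺]^3 and the known concentrations, [Cd²⁺]^3 in the denominator gives [Cd²⁺] = 0.046 M.

0.046 M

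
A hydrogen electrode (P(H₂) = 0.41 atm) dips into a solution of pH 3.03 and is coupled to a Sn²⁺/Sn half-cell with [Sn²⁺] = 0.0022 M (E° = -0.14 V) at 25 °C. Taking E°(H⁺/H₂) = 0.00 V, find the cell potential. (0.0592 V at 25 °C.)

0.051 V

The hydrogen couple is the cathode, so E°_cell = 0.14 V; n = 2.
[H⁺] = 10^(−3.03) = 9.3 × 10^-4 M, and Q = [Sn²⁺]·P(H₂) / [H⁺]^2 = 1040.
E = E° − (0.0592/2) log Q = 0.14 − (0.0592/2)(3.015) = 0.051 V.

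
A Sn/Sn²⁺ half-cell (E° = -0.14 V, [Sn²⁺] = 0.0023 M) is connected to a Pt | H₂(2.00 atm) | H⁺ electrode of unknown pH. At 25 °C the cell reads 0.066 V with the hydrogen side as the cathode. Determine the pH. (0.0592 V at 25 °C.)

pH = 2.42

E°_cell = 0.14 V and n = 2.
log Q = n(E° − E)/0.0592 = 2×(0.14 − 0.066)/0.0592 = 2.500.
With Q = [Sn²⁺]·P(H₂) / [H⁺]^2, solving for [H⁺] gives log[H⁺] = -2.419, so pH = 2.42.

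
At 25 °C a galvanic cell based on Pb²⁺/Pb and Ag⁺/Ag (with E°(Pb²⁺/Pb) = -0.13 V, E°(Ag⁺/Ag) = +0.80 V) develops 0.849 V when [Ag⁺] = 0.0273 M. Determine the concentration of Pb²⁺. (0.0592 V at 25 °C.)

0.41 M

From the Nernst equation, log Q = n(E° − E)/0.0592 = 2(0.93 − 0.849)/0.0592 = 2.736, so Q = 545.
With Q = [Pb²⁺]/[Ag⁺]^2 and the known concentrations, [Pb²⁺] in the numerator gives [Pb²⁺] = 0.41 M.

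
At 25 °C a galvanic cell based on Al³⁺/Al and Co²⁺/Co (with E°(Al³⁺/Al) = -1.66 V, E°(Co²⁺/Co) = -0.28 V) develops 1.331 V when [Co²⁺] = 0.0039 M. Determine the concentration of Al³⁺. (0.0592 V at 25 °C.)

From the Nernst equation, log Q = n(E° − E)/0.0592 = 6(1.38 − 1.331)/0.0592 = 4.966, so Q = 9.25 × 10^4.
With Q = [Al³⁺]^2/[Co²⁺]^3 and the known concentrations, [Al³⁺]^2 in the numerator gives [Al³⁺] = 0.074 M.

0.074 M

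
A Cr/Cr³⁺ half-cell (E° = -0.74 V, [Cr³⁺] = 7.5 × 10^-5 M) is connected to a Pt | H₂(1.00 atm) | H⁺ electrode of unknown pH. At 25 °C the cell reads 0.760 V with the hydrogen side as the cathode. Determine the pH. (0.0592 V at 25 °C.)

pH = 1.04

E°_cell = 0.74 V and n = 6.
log Q = n(E° − E)/0.0592 = 6×(0.74 − 0.760)/0.0592 = -2.027.
With Q = [Cr³⁺]^2·P(H₂)^3 / [H⁺]^6, solving for [H⁺] gives log[H⁺] = -1.037, so pH = 1.04.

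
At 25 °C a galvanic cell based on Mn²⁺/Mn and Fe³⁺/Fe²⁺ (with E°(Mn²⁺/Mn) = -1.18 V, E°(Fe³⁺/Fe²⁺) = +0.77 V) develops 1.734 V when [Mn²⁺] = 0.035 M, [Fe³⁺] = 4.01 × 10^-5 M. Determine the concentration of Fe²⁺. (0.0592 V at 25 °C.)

0.95 M

From the Nernst equation, log Q = n(E° − E)/0.0592 = 2(1.95 − 1.734)/0.0592 = 7.297, so Q = 1.98 × 10^7.
With Q = [Mn²⁺]·[Fe²⁺]^2/[Fe³⁺]^2 and the known concentrations, [Fe²⁺]^2 in the numerator gives [Fe²⁺] = 0.95 M.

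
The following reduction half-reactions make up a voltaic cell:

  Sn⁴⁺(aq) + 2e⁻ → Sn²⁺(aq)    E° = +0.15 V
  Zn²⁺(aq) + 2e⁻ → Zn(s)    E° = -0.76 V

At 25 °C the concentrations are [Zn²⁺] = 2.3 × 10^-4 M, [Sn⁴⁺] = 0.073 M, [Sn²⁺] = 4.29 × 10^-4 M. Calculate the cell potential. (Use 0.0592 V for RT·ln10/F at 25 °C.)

The Sn⁴⁺/Sn²⁺ couple has the higher reduction potential and acts as the cathode, so E°_cell = +0.15 − (-0.76) = 0.91 V.
Balancing electrons gives n = 2; the reaction quotient is Q = [Zn²⁺]·[Sn²⁺]/[Sn⁴⁺] = 1.35 × 10^-6.
At 25 °C, E = E° − (0.0592/n) log Q = 0.91 − (0.0592/2)(-5.869) = 0.910 + 0.174 = 1.084 V.

1.08 V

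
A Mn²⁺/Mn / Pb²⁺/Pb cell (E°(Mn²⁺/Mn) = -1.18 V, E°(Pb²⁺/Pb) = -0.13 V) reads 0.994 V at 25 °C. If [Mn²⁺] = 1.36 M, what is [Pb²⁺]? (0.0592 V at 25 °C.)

0.017 M

From the Nernst equation, log Q = n(E° − E)/0.0592 = 2(1.05 − 0.994)/0.0592 = 1.892, so Q = 78.0.
With Q = [Mn²⁺]/[Pb²⁺] and the known concentrations, [Pb²⁺] in the denominator gives [Pb²⁺] = 0.017 M.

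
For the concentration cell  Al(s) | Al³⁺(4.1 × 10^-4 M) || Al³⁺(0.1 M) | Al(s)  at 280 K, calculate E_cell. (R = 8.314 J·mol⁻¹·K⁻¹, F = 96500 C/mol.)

Both half-cells are Al³⁺/Al, so E°_cell = 0. The concentrated side is the cathode; the cell reaction moves Al³⁺ from high to low concentration with n = 3.
Q = [Al³⁺]_dilute/[Al³⁺]_conc = 4.1 × 10^-4/0.1 = 0.00410.
E = 0 − (RT/nF) ln Q = −((8.314×280)/(3×96500))(-5.497) = 0.0442 V.

0.044 V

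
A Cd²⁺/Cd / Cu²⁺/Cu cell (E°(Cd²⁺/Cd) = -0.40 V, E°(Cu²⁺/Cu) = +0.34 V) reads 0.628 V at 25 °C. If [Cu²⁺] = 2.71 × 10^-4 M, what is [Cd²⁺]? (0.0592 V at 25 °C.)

From the Nernst equation, log Q = n(E° − E)/0.0592 = 2(0.74 − 0.628)/0.0592 = 3.784, so Q = 6080.
With Q = [Cd²⁺]/[Cu²⁺] and the known concentrations, [Cd²⁺] in the numerator gives [Cd²⁺] = 1.6 M.

1.6 M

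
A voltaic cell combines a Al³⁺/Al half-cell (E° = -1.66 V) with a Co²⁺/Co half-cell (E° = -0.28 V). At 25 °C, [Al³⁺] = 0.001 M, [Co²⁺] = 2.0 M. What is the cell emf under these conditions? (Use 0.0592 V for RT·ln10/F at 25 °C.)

1.45 V

The Co²⁺/Co couple has the higher reduction potential and acts as the cathode, so E°_cell = -0.28 − (-1.66) = 1.38 V.
Balancing electrons gives n = 6; the reaction quotient is Q = [Al³⁺]^2/[Co²⁺]^3 = 1.25 × 10^-7.
At 25 °C, E = E° − (0.0592/n) log Q = 1.38 − (0.0592/6)(-6.903) = 1.380 + 0.068 = 1.448 V.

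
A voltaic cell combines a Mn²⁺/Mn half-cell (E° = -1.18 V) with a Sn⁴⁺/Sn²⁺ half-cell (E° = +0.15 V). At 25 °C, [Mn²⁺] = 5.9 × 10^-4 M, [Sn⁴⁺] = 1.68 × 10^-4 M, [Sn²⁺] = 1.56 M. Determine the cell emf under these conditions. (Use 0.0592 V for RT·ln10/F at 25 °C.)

1.31 V

The Sn⁴⁺/Sn²⁺ couple has the higher reduction potential and acts as the cathode, so E°_cell = +0.15 − (-1.18) = 1.33 V.
Balancing electrons gives n = 2; the reaction quotient is Q = [Mn²⁺]·[Sn²⁺]/[Sn⁴⁺] = 5.48.
At 25 °C, E = E° − (0.0592/n) log Q = 1.33 − (0.0592/2)(0.739) = 1.330 − 0.022 = 1.308 V.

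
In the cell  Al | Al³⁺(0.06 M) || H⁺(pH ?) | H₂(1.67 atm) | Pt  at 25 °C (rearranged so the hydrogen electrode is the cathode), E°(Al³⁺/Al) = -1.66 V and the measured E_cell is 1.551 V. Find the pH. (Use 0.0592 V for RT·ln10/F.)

pH = 2.14

E°_cell = 1.66 V and n = 6.
log Q = n(E° − E)/0.0592 = 6×(1.66 − 1.551)/0.0592 = 11.047.
With Q = [Al³⁺]^2·P(H₂)^3 / [H⁺]^6, solving for [H⁺] gives log[H⁺] = -2.137, so pH = 2.14.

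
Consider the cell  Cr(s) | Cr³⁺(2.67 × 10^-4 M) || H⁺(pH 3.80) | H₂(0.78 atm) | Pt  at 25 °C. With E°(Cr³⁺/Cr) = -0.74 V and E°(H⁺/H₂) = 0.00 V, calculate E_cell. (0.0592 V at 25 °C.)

The hydrogen couple is the cathode, so E°_cell = 0.74 V; n = 6.
[H⁺] = 10^(−3.80) = 1.6 × 10^-4 M, and Q = [Cr³⁺]^2·P(H₂)^3 / [H⁺]^6 = 2.13 × 10^15.
E = E° − (0.0592/6) log Q = 0.74 − (0.0592/6)(15.329) = 0.589 V.

0.59 V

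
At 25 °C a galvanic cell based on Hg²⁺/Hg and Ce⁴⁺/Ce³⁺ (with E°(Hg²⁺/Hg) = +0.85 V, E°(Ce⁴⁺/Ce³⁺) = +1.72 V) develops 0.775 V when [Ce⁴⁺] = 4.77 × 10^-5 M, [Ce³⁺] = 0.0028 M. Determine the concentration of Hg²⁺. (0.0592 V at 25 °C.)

From the Nernst equation, log Q = n(E° − E)/0.0592 = 2(0.87 − 0.775)/0.0592 = 3.209, so Q = 1620.
With Q = [Hg²⁺]·[Ce³⁺]^2/[Ce⁴⁺]^2 and the known concentrations, [Hg²⁺] in the numerator gives [Hg²⁺] = 0.47 M.

0.47 M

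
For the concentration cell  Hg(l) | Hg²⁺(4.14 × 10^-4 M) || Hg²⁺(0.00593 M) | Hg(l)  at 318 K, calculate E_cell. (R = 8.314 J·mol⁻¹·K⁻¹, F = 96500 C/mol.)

Both half-cells are Hg²⁺/Hg, so E°_cell = 0. The concentrated side is the cathode; the cell reaction moves Hg²⁺ from high to low concentration with n = 2.
Q = [Hg²⁺]_dilute/[Hg²⁺]_conc = 4.14 × 10^-4/0.00593 = 0.0698.
E = 0 − (RT/nF) ln Q = −((8.314×318)/(2×96500))(-2.662) = 0.0365 V.

0.036 V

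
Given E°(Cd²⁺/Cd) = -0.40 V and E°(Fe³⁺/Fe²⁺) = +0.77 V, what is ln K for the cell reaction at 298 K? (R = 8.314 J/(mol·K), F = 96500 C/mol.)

ln K = 91.1

E°_cell = +0.77 − (-0.40) = 1.17 V, with n = 2 electrons transferred.
At equilibrium E = 0, so the Nernst equation gives ln K = nFE°/RT = (2)(96500)(1.17)/((8.314)(298)) = 91.14.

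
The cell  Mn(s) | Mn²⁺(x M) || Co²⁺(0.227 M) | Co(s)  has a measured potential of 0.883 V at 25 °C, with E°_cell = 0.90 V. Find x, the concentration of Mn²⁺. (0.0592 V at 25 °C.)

From the Nernst equation, log Q = n(E° − E)/0.0592 = 2(0.90 − 0.883)/0.0592 = 0.574, so Q = 3.75.
With Q = [Mn²⁺]/[Co²⁺] and the known concentrations, [Mn²⁺] in the numerator gives [Mn²⁺] = 0.85 M.

0.85 M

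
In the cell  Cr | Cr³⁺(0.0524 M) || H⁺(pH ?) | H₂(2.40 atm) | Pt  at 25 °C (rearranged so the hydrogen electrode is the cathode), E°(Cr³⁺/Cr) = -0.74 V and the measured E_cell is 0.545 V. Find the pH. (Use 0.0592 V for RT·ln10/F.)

pH = 3.53

E°_cell = 0.74 V and n = 6.
log Q = n(E° − E)/0.0592 = 6×(0.74 − 0.545)/0.0592 = 19.764.
With Q = [Cr³⁺]^2·P(H₂)^3 / [H⁺]^6, solving for [H⁺] gives log[H⁺] = -3.531, so pH = 3.53.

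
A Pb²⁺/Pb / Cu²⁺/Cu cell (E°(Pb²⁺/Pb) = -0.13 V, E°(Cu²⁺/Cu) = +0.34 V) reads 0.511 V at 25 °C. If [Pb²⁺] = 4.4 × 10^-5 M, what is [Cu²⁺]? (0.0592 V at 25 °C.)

0.0011 M

From the Nernst equation, log Q = n(E° − E)/0.0592 = 2(0.47 − 0.511)/0.0592 = -1.385, so Q = 0.0412.
With Q = [Pb²⁺]/[Cu²⁺] and the known concentrations, [Cu²⁺] in the denominator gives [Cu²⁺] = 0.0011 M.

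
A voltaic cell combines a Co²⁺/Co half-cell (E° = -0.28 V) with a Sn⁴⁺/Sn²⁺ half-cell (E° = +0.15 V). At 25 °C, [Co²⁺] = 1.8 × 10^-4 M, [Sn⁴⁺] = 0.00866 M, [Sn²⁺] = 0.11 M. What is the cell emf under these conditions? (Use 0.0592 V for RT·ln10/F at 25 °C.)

0.508 V

The Sn⁴⁺/Sn²⁺ couple has the higher reduction potential and acts as the cathode, so E°_cell = +0.15 − (-0.28) = 0.43 V.
Balancing electrons gives n = 2; the reaction quotient is Q = [Co²⁺]·[Sn²⁺]/[Sn⁴⁺] = 0.00229.
At 25 °C, E = E° − (0.0592/n) log Q = 0.43 − (0.0592/2)(-2.641) = 0.430 + 0.078 = 0.508 V.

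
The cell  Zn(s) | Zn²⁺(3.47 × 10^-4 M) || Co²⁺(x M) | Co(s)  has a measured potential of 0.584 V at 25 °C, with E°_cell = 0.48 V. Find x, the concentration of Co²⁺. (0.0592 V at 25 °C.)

From the Nernst equation, log Q = n(E° − E)/0.0592 = 2(0.48 − 0.584)/0.0592 = -3.514, so Q = 3.07 × 10^-4.
With Q = [Zn²⁺]/[Co²⁺] and the known concentrations, [Co²⁺] in the denominator gives [Co²⁺] = 1.1 M.

1.1 M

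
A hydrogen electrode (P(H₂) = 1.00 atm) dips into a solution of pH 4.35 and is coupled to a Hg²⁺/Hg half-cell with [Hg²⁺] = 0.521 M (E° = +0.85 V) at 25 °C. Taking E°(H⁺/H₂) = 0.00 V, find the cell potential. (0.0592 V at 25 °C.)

The Hg²⁺/Hg couple is the cathode, so E°_cell = 0.85 V; n = 2.
[H⁺] = 10^(−4.35) = 4.5 × 10^-5 M, and Q = [H⁺]^2 / ([Hg²⁺]·P(H₂)) = 3.83 × 10^-9.
E = E° − (0.0592/2) log Q = 0.85 − (0.0592/2)(-8.417) = 1.099 V.

1.10 V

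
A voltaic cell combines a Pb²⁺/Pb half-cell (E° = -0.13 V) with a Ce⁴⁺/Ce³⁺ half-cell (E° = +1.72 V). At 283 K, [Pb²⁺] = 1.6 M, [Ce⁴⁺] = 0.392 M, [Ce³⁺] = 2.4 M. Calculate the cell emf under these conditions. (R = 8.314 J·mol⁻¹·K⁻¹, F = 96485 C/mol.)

The Ce⁴⁺/Ce³⁺ couple has the higher reduction potential and acts as the cathode, so E°_cell = +1.72 − (-0.13) = 1.85 V.
Balancing electrons gives n = 2; the reaction quotient is Q = [Pb²⁺]·[Ce³⁺]^2/[Ce⁴⁺]^2 = 60.0.
E = E° − (RT/nF) ln Q = 1.85 − (8.314×283)/(2×96485) × (4.094) = 1.850 − 0.050 = 1.800 V.

1.80 V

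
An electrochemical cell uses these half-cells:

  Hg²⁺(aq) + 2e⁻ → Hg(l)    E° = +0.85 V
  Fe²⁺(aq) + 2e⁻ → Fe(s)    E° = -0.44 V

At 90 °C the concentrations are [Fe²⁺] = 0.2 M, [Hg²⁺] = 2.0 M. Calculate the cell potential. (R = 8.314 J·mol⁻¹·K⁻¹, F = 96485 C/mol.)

1.33 V

The Hg²⁺/Hg couple has the higher reduction potential and acts as the cathode, so E°_cell = +0.85 − (-0.44) = 1.29 V.
Balancing electrons gives n = 2; the reaction quotient is Q = [Fe²⁺]/[Hg²⁺] = 0.100.
E = E° − (RT/nF) ln Q = 1.29 − (8.314×363)/(2×96485) × (-2.303) = 1.290 + 0.036 = 1.326 V.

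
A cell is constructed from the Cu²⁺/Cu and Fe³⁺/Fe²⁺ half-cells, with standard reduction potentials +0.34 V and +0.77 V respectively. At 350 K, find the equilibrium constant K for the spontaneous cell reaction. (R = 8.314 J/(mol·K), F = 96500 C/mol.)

2.4 × 10^12

E°_cell = +0.77 − (+0.34) = 0.43 V, with n = 2 electrons transferred.
At equilibrium E = 0, so the Nernst equation gives ln K = nFE°/RT = (2)(96500)(0.43)/((8.314)(350)) = 28.52.
K = e^28.52 = 2.4 × 10^12.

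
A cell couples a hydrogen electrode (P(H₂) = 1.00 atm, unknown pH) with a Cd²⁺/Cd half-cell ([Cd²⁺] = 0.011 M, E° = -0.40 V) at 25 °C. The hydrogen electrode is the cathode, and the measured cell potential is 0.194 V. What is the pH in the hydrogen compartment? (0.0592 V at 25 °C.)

E°_cell = 0.40 V and n = 2.
log Q = n(E° − E)/0.0592 = 2×(0.40 − 0.194)/0.0592 = 6.959.
With Q = [Cd²⁺]·P(H₂) / [H⁺]^2, solving for [H⁺] gives log[H⁺] = -4.459, so pH = 4.46.

pH = 4.46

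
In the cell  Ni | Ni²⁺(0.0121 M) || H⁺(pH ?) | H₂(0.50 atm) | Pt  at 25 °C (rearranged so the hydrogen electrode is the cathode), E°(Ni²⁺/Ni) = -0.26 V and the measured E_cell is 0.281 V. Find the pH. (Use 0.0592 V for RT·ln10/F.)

pH = 0.75

E°_cell = 0.26 V and n = 2.
log Q = n(E° − E)/0.0592 = 2×(0.26 − 0.281)/0.0592 = -0.709.
With Q = [Ni²⁺]·P(H₂) / [H⁺]^2, solving for [H⁺] gives log[H⁺] = -0.754, so pH = 0.75.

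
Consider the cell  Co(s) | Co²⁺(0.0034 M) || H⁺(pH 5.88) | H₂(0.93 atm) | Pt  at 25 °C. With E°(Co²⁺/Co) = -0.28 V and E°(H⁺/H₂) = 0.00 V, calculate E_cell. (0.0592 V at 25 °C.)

0.006 V

The hydrogen couple is the cathode, so E°_cell = 0.28 V; n = 2.
[H⁺] = 10^(−5.88) = 1.3 × 10^-6 M, and Q = [Co²⁺]·P(H₂) / [H⁺]^2 = 1.82 × 10^9.
E = E° − (0.0592/2) log Q = 0.28 − (0.0592/2)(9.260) = 0.006 V.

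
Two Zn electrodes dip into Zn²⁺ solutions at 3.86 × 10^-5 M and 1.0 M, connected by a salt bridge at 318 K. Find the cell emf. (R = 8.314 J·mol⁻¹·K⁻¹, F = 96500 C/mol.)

Both half-cells are Zn²⁺/Zn, so E°_cell = 0. The concentrated side is the cathode; the cell reaction moves Zn²⁺ from high to low concentration with n = 2.
Q = [Zn²⁺]_dilute/[Zn²⁺]_conc = 3.86 × 10^-5/1.0 = 3.86 × 10^-5.
E = 0 − (RT/nF) ln Q = −((8.314×318)/(2×96500))(-10.162) = 0.1392 V.

0.14 V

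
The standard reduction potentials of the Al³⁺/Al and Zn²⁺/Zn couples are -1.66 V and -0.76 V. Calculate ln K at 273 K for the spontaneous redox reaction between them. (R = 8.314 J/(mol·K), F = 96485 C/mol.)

ln K = 229.6

E°_cell = -0.76 − (-1.66) = 0.90 V, with n = 6 electrons transferred.
At equilibrium E = 0, so the Nernst equation gives ln K = nFE°/RT = (6)(96485)(0.90)/((8.314)(273)) = 229.55.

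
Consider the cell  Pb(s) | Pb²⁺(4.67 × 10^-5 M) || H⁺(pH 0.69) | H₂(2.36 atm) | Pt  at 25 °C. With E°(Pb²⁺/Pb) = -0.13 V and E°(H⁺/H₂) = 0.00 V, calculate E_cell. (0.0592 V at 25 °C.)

The hydrogen couple is the cathode, so E°_cell = 0.13 V; n = 2.
[H⁺] = 10^(−0.69) = 0.20 M, and Q = [Pb²⁺]·P(H₂) / [H⁺]^2 = 0.00264.
E = E° − (0.0592/2) log Q = 0.13 − (0.0592/2)(-2.578) = 0.206 V.

0.21 V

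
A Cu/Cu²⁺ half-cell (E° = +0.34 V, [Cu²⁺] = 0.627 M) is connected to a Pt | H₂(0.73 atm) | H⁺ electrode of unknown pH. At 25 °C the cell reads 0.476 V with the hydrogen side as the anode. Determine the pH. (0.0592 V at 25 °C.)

E°_cell = 0.34 V and n = 2.
log Q = n(E° − E)/0.0592 = 2×(0.34 − 0.476)/0.0592 = -4.595.
With Q = [H⁺]^2 / ([Cu²⁺]·P(H₂)), solving for [H⁺] gives log[H⁺] = -2.467, so pH = 2.47.

pH = 2.47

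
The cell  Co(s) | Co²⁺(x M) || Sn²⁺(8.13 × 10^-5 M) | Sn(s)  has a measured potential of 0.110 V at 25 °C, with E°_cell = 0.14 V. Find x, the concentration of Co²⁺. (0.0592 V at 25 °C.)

8.4 × 10^-4 M

From the Nernst equation, log Q = n(E° − E)/0.0592 = 2(0.14 − 0.110)/0.0592 = 1.014, so Q = 10.3.
With Q = [Co²⁺]/[Sn²⁺] and the known concentrations, [Co²⁺] in the numerator gives [Co²⁺] = 8.4 × 10^-4 M.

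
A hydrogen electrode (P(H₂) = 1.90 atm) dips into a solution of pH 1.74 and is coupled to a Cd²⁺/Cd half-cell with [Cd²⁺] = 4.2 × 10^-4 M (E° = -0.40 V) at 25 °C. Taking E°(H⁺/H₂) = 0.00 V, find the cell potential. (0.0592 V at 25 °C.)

The hydrogen couple is the cathode, so E°_cell = 0.40 V; n = 2.
[H⁺] = 10^(−1.74) = 0.018 M, and Q = [Cd²⁺]·P(H₂) / [H⁺]^2 = 2.41.
E = E° − (0.0592/2) log Q = 0.40 − (0.0592/2)(0.382) = 0.389 V.

0.39 V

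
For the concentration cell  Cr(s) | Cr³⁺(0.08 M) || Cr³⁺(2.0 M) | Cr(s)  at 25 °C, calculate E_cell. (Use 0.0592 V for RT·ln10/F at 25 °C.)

Both half-cells are Cr³⁺/Cr, so E°_cell = 0. The concentrated side is the cathode; the cell reaction moves Cr³⁺ from high to low concentration with n = 3.
Q = [Cr³⁺]_dilute/[Cr³⁺]_conc = 0.08/2.0 = 0.0400.
E = 0 − (0.0592/3) log Q = −(0.0592/3)(-1.398) = 0.0276 V.

0.028 V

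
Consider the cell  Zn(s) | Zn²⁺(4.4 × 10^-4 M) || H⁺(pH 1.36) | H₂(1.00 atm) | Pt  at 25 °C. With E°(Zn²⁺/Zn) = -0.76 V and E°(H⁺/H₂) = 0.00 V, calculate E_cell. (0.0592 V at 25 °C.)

The hydrogen couple is the cathode, so E°_cell = 0.76 V; n = 2.
[H⁺] = 10^(−1.36) = 0.044 M, and Q = [Zn²⁺]·P(H₂) / [H⁺]^2 = 0.231.
E = E° − (0.0592/2) log Q = 0.76 − (0.0592/2)(-0.637) = 0.779 V.

0.78 V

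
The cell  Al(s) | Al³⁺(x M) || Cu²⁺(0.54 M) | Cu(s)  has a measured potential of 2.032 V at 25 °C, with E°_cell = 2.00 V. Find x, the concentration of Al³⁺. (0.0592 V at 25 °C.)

0.0095 M

From the Nernst equation, log Q = n(E° − E)/0.0592 = 6(2.00 − 2.032)/0.0592 = -3.243, so Q = 5.71 × 10^-4.
With Q = [Al³⁺]^2/[Cu²⁺]^3 and the known concentrations, [Al³⁺]^2 in the numerator gives [Al³⁺] = 0.0095 M.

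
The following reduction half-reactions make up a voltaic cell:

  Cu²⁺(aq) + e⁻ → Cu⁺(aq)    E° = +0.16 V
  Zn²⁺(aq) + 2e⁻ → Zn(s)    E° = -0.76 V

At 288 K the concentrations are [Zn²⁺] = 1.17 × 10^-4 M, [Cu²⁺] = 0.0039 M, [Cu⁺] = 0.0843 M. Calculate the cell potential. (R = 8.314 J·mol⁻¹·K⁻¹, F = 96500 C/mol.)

The Cu²⁺/Cu⁺ couple has the higher reduction potential and acts as the cathode, so E°_cell = +0.16 − (-0.76) = 0.92 V.
Balancing electrons gives n = 2; the reaction quotient is Q = [Zn²⁺]·[Cu⁺]^2/[Cu²⁺]^2 = 0.0547.
E = E° − (RT/nF) ln Q = 0.92 − (8.314×288)/(2×96500) × (-2.907) = 0.920 + 0.036 = 0.956 V.

0.956 V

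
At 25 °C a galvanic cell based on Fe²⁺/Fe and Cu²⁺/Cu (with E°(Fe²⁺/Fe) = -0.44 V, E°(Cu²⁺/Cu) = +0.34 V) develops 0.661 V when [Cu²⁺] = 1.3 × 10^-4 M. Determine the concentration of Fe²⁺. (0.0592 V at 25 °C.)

1.4 M

From the Nernst equation, log Q = n(E° − E)/0.0592 = 2(0.78 − 0.661)/0.0592 = 4.020, so Q = 1.05 × 10^4.
With Q = [Fe²⁺]/[Cu²⁺] and the known concentrations, [Fe²⁺] in the numerator gives [Fe²⁺] = 1.4 M.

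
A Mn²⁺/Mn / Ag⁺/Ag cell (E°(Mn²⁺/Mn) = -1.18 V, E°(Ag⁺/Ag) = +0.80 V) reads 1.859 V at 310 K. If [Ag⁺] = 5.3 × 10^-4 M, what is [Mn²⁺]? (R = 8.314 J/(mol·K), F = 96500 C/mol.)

0.0024 M

From the Nernst equation, ln Q = nF(E° − E)/RT = 2×96500×(1.98 − 1.859)/(8.314×310) = 9.061, so Q = 8610.
With Q = [Mn²⁺]/[Ag⁺]^2 and the known concentrations, [Mn²⁺] in the numerator gives [Mn²⁺] = 0.0024 M.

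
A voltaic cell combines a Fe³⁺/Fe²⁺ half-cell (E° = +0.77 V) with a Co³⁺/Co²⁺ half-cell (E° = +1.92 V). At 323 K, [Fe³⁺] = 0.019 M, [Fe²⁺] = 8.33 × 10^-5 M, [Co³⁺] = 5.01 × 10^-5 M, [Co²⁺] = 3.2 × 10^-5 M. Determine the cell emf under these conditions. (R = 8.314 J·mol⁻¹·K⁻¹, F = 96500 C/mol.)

1.01 V

The Co³⁺/Co²⁺ couple has the higher reduction potential and acts as the cathode, so E°_cell = +1.92 − (+0.77) = 1.15 V.
Balancing electrons gives n = 1; the reaction quotient is Q = [Fe³⁺]·[Co²⁺]/([Fe²⁺]·[Co³⁺]) = 146.
E = E° − (RT/nF) ln Q = 1.15 − (8.314×323)/(1×96500) × (4.981) = 1.150 − 0.139 = 1.011 V.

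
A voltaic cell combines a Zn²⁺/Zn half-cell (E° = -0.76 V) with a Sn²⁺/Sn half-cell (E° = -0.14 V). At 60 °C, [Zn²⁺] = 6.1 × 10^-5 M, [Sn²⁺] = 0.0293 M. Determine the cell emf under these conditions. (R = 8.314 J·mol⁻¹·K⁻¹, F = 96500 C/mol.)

The Sn²⁺/Sn couple has the higher reduction potential and acts as the cathode, so E°_cell = -0.14 − (-0.76) = 0.62 V.
Balancing electrons gives n = 2; the reaction quotient is Q = [Zn²⁺]/[Sn²⁺] = 0.00208.
E = E° − (RT/nF) ln Q = 0.62 − (8.314×333)/(2×96500) × (-6.174) = 0.620 + 0.089 = 0.709 V.

0.709 V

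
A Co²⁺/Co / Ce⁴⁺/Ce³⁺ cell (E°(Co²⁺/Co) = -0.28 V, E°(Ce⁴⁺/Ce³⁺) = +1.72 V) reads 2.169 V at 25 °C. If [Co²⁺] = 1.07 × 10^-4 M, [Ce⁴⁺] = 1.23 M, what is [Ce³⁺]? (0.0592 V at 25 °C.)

From the Nernst equation, log Q = n(E° − E)/0.0592 = 2(2.00 − 2.169)/0.0592 = -5.709, so Q = 1.95 × 10^-6.
With Q = [Co²⁺]·[Ce³⁺]^2/[Ce⁴⁺]^2 and the known concentrations, [Ce³⁺]^2 in the numerator gives [Ce³⁺] = 0.17 M.

0.17 M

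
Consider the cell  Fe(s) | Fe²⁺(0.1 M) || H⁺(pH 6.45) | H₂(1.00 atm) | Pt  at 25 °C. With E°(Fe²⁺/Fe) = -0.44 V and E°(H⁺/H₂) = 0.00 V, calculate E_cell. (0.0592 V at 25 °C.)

The hydrogen couple is the cathode, so E°_cell = 0.44 V; n = 2.
[H⁺] = 10^(−6.45) = 3.5 × 10^-7 M, and Q = [Fe²⁺]·P(H₂) / [H⁺]^2 = 7.94 × 10^11.
E = E° − (0.0592/2) log Q = 0.44 − (0.0592/2)(11.900) = 0.088 V.

0.088 V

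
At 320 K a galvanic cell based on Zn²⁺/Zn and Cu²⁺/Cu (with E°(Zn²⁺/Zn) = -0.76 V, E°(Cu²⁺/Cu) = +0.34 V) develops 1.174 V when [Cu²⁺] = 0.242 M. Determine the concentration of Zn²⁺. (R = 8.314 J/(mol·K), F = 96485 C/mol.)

From the Nernst equation, ln Q = nF(E° − E)/RT = 2×96485×(1.10 − 1.174)/(8.314×320) = -5.367, so Q = 0.00467.
With Q = [Zn²⁺]/[Cu²⁺] and the known concentrations, [Zn²⁺] in the numerator gives [Zn²⁺] = 0.0011 M.

0.0011 M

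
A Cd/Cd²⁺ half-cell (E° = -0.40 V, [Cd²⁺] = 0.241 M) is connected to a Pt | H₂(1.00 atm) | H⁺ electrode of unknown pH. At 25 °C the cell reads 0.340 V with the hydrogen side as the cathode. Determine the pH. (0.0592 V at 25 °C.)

pH = 1.32

E°_cell = 0.40 V and n = 2.
log Q = n(E° − E)/0.0592 = 2×(0.40 − 0.340)/0.0592 = 2.027.
With Q = [Cd²⁺]·P(H₂) / [H⁺]^2, solving for [H⁺] gives log[H⁺] = -1.323, so pH = 1.32.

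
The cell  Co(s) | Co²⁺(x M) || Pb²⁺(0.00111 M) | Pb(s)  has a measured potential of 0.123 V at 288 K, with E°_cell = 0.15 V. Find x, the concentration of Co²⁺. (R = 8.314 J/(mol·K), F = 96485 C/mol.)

From the Nernst equation, ln Q = nF(E° − E)/RT = 2×96485×(0.15 − 0.123)/(8.314×288) = 2.176, so Q = 8.81.
With Q = [Co²⁺]/[Pb²⁺] and the known concentrations, [Co²⁺] in the numerator gives [Co²⁺] = 0.0098 M.

0.0098 M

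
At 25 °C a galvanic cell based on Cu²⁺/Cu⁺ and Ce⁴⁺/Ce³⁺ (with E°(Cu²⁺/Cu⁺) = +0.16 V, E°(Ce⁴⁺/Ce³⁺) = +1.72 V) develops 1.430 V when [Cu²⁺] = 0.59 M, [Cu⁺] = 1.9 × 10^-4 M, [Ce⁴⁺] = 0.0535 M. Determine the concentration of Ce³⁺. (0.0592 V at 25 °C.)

0.0027 M

From the Nernst equation, log Q = n(E° − E)/0.0592 = 1(1.56 − 1.430)/0.0592 = 2.196, so Q = 157.
With Q = [Cu²⁺]·[Ce³⁺]/([Cu⁺]·[Ce⁴⁺]) and the known concentrations, [Ce³⁺] in the numerator gives [Ce³⁺] = 0.0027 M.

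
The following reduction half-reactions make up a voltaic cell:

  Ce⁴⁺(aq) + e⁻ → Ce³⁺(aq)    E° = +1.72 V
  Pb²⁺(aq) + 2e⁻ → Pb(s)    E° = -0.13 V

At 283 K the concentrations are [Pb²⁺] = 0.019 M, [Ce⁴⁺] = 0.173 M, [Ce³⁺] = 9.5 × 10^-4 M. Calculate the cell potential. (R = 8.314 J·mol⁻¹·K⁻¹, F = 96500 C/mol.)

The Ce⁴⁺/Ce³⁺ couple has the higher reduction potential and acts as the cathode, so E°_cell = +1.72 − (-0.13) = 1.85 V.
Balancing electrons gives n = 2; the reaction quotient is Q = [Pb²⁺]·[Ce³⁺]^2/[Ce⁴⁺]^2 = 5.73 × 10^-7.
E = E° − (RT/nF) ln Q = 1.85 − (8.314×283)/(2×96500) × (-14.372) = 1.850 + 0.175 = 2.025 V.

2.03 V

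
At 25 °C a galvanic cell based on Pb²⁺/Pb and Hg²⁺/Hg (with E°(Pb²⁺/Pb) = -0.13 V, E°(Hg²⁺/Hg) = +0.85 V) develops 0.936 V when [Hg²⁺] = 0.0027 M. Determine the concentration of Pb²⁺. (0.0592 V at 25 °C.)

From the Nernst equation, log Q = n(E° − E)/0.0592 = 2(0.98 − 0.936)/0.0592 = 1.486, so Q = 30.7.
With Q = [Pb²⁺]/[Hg²⁺] and the known concentrations, [Pb²⁺] in the numerator gives [Pb²⁺] = 0.083 M.

0.083 M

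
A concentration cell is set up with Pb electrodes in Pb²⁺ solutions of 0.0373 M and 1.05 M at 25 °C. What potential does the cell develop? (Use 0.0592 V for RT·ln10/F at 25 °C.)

0.043 V

Both half-cells are Pb²⁺/Pb, so E°_cell = 0. The concentrated side is the cathode; the cell reaction moves Pb²⁺ from high to low concentration with n = 2.
Q = [Pb²⁺]_dilute/[Pb²⁺]_conc = 0.0373/1.05 = 0.0355.
E = 0 − (0.0592/2) log Q = −(0.0592/2)(-1.449) = 0.0429 V.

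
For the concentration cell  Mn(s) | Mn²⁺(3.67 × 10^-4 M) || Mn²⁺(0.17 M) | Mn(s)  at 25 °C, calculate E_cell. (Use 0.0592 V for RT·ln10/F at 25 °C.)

Both half-cells are Mn²⁺/Mn, so E°_cell = 0. The concentrated side is the cathode; the cell reaction moves Mn²⁺ from high to low concentration with n = 2.
Q = [Mn²⁺]_dilute/[Mn²⁺]_conc = 3.67 × 10^-4/0.17 = 0.00216.
E = 0 − (0.0592/2) log Q = −(0.0592/2)(-2.666) = 0.0789 V.

0.079 V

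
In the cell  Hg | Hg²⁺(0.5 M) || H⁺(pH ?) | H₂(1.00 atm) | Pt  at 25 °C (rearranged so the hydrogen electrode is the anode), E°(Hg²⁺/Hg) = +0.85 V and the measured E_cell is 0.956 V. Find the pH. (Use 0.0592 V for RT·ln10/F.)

E°_cell = 0.85 V and n = 2.
log Q = n(E° − E)/0.0592 = 2×(0.85 − 0.956)/0.0592 = -3.581.
With Q = [H⁺]^2 / ([Hg²⁺]·P(H₂)), solving for [H⁺] gives log[H⁺] = -1.941, so pH = 1.94.

pH = 1.94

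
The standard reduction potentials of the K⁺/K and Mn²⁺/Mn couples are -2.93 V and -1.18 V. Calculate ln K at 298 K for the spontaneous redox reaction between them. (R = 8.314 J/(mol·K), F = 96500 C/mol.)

E°_cell = -1.18 − (-2.93) = 1.75 V, with n = 2 electrons transferred.
At equilibrium E = 0, so the Nernst equation gives ln K = nFE°/RT = (2)(96500)(1.75)/((8.314)(298)) = 136.32.

ln K = 136.3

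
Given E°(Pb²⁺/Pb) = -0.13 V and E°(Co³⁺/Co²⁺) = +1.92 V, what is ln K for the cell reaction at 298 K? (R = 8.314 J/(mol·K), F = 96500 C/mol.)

E°_cell = +1.92 − (-0.13) = 2.05 V, with n = 2 electrons transferred.
At equilibrium E = 0, so the Nernst equation gives ln K = nFE°/RT = (2)(96500)(2.05)/((8.314)(298)) = 159.69.

ln K = 159.7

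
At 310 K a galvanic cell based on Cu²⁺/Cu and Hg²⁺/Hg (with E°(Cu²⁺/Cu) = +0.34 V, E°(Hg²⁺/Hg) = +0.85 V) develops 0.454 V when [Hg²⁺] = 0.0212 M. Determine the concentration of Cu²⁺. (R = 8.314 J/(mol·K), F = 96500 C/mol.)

From the Nernst equation, ln Q = nF(E° − E)/RT = 2×96500×(0.51 − 0.454)/(8.314×310) = 4.193, so Q = 66.3.
With Q = [Cu²⁺]/[Hg²⁺] and the known concentrations, [Cu²⁺] in the numerator gives [Cu²⁺] = 1.4 M.

1.4 M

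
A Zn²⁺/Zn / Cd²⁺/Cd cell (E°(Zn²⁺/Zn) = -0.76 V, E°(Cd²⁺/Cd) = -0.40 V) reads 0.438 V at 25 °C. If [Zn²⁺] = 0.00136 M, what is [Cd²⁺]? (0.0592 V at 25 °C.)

0.59 M

From the Nernst equation, log Q = n(E° − E)/0.0592 = 2(0.36 − 0.438)/0.0592 = -2.635, so Q = 0.00232.
With Q = [Zn²⁺]/[Cd²⁺] and the known concentrations, [Cd²⁺] in the denominator gives [Cd²⁺] = 0.59 M.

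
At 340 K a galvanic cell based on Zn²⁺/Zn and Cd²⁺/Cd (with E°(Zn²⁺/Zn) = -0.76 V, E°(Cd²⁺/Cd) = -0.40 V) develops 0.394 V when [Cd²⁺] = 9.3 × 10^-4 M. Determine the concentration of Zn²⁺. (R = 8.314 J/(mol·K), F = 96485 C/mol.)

9.1 × 10^-5 M

From the Nernst equation, ln Q = nF(E° − E)/RT = 2×96485×(0.36 − 0.394)/(8.314×340) = -2.321, so Q = 0.0982.
With Q = [Zn²⁺]/[Cd²⁺] and the known concentrations, [Zn²⁺] in the numerator gives [Zn²⁺] = 9.1 × 10^-5 M.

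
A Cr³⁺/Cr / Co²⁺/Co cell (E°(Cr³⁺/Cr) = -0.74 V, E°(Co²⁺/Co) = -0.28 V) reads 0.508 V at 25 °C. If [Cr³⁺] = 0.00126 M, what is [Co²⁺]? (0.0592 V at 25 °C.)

0.49 M

From the Nernst equation, log Q = n(E° − E)/0.0592 = 6(0.46 − 0.508)/0.0592 = -4.865, so Q = 1.37 × 10^-5.
With Q = [Cr³⁺]^2/[Co²⁺]^3 and the known concentrations, [Co²⁺]^3 in the denominator gives [Co²⁺] = 0.49 M.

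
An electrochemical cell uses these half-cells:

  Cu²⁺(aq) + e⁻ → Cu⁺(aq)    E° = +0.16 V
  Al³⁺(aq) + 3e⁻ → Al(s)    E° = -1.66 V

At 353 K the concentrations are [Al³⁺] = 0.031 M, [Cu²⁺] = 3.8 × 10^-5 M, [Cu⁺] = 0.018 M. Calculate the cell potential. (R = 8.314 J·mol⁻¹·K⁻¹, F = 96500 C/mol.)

The Cu²⁺/Cu⁺ couple has the higher reduction potential and acts as the cathode, so E°_cell = +0.16 − (-1.66) = 1.82 V.
Balancing electrons gives n = 3; the reaction quotient is Q = [Al³⁺]·[Cu⁺]^3/[Cu²⁺]^3 = 3.29 × 10^6.
E = E° − (RT/nF) ln Q = 1.82 − (8.314×353)/(3×96500) × (15.008) = 1.820 − 0.152 = 1.668 V.

1.67 V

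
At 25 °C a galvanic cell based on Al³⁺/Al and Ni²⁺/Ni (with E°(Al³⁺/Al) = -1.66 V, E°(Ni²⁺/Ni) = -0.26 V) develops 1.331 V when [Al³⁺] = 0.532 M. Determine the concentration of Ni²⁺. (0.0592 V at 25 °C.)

0.0031 M

From the Nernst equation, log Q = n(E° − E)/0.0592 = 6(1.40 − 1.331)/0.0592 = 6.993, so Q = 9.85 × 10^6.
With Q = [Al³⁺]^2/[Ni²⁺]^3 and the known concentrations, [Ni²⁺]^3 in the denominator gives [Ni²⁺] = 0.0031 M.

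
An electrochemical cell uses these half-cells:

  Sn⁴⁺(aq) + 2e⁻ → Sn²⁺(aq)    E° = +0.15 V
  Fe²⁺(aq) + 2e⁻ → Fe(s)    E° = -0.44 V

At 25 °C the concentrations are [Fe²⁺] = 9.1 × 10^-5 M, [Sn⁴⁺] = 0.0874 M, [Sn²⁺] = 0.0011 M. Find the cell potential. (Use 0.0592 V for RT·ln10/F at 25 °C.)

The Sn⁴⁺/Sn²⁺ couple has the higher reduction potential and acts as the cathode, so E°_cell = +0.15 − (-0.44) = 0.59 V.
Balancing electrons gives n = 2; the reaction quotient is Q = [Fe²⁺]·[Sn²⁺]/[Sn⁴⁺] = 1.15 × 10^-6.
At 25 °C, E = E° − (0.0592/n) log Q = 0.59 − (0.0592/2)(-5.941) = 0.590 + 0.176 = 0.766 V.

0.766 V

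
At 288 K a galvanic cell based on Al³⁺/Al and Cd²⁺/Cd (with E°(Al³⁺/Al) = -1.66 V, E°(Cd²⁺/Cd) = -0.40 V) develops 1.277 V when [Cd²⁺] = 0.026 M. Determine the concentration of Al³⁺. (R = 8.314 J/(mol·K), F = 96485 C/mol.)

From the Nernst equation, ln Q = nF(E° − E)/RT = 6×96485×(1.26 − 1.277)/(8.314×288) = -4.110, so Q = 0.0164.
With Q = [Al³⁺]^2/[Cd²⁺]^3 and the known concentrations, [Al³⁺]^2 in the numerator gives [Al³⁺] = 5.4 × 10^-4 M.

5.4 × 10^-4 M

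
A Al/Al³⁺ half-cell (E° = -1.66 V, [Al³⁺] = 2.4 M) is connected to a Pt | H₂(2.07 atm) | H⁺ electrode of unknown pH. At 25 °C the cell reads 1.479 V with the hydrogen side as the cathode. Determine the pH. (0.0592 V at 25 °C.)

E°_cell = 1.66 V and n = 6.
log Q = n(E° − E)/0.0592 = 6×(1.66 − 1.479)/0.0592 = 18.345.
With Q = [Al³⁺]^2·P(H₂)^3 / [H⁺]^6, solving for [H⁺] gives log[H⁺] = -2.773, so pH = 2.77.

pH = 2.77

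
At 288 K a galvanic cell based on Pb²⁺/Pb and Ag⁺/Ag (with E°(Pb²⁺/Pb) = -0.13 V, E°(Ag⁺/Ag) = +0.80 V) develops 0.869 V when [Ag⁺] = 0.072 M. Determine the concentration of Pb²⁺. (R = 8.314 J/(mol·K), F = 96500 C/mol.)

From the Nernst equation, ln Q = nF(E° − E)/RT = 2×96500×(0.93 − 0.869)/(8.314×288) = 4.917, so Q = 137.
With Q = [Pb²⁺]/[Ag⁺]^2 and the known concentrations, [Pb²⁺] in the numerator gives [Pb²⁺] = 0.71 M.

0.71 M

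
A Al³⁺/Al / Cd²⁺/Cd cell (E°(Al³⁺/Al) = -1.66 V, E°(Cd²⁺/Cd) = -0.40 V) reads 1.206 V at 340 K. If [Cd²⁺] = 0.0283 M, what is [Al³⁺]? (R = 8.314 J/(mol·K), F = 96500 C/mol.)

1.2 M

From the Nernst equation, ln Q = nF(E° − E)/RT = 6×96500×(1.26 − 1.206)/(8.314×340) = 11.061, so Q = 6.36 × 10^4.
With Q = [Al³⁺]^2/[Cd²⁺]^3 and the known concentrations, [Al³⁺]^2 in the numerator gives [Al³⁺] = 1.2 M.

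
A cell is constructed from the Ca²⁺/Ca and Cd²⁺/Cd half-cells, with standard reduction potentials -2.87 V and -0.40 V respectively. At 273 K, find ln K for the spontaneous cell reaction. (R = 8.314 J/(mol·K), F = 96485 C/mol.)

E°_cell = -0.40 − (-2.87) = 2.47 V, with n = 2 electrons transferred.
At equilibrium E = 0, so the Nernst equation gives ln K = nFE°/RT = (2)(96485)(2.47)/((8.314)(273)) = 210.00.

ln K = 210.0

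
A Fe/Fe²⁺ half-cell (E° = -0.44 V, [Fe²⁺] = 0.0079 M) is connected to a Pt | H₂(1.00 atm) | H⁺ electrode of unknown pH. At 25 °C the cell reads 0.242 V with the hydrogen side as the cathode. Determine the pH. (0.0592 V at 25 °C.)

pH = 4.40

E°_cell = 0.44 V and n = 2.
log Q = n(E° − E)/0.0592 = 2×(0.44 − 0.242)/0.0592 = 6.689.
With Q = [Fe²⁺]·P(H₂) / [H⁺]^2, solving for [H⁺] gives log[H⁺] = -4.396, so pH = 4.40.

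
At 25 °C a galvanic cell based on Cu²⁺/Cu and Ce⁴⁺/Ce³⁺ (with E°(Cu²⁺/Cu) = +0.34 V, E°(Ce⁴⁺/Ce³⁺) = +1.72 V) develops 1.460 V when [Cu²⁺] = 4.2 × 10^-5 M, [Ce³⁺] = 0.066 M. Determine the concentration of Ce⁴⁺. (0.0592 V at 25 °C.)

0.0096 M

From the Nernst equation, log Q = n(E° − E)/0.0592 = 2(1.38 − 1.460)/0.0592 = -2.703, so Q = 0.00198.
With Q = [Cu²⁺]·[Ce³⁺]^2/[Ce⁴⁺]^2 and the known concentrations, [Ce⁴⁺]^2 in the denominator gives [Ce⁴⁺] = 0.0096 M.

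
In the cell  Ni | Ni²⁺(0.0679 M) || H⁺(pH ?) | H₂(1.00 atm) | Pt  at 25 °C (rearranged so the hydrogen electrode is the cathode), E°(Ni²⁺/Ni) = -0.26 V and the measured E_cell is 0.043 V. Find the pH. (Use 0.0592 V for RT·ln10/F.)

pH = 4.25

E°_cell = 0.26 V and n = 2.
log Q = n(E° − E)/0.0592 = 2×(0.26 − 0.043)/0.0592 = 7.331.
With Q = [Ni²⁺]·P(H₂) / [H⁺]^2, solving for [H⁺] gives log[H⁺] = -4.250, so pH = 4.25.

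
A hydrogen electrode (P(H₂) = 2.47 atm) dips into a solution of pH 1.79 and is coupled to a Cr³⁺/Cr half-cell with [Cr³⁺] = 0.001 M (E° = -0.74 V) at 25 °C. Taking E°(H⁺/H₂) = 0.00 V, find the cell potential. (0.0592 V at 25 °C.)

0.68 V

The hydrogen couple is the cathode, so E°_cell = 0.74 V; n = 6.
[H⁺] = 10^(−1.79) = 0.016 M, and Q = [Cr³⁺]^2·P(H₂)^3 / [H⁺]^6 = 8.28 × 10^5.
E = E° − (0.0592/6) log Q = 0.74 − (0.0592/6)(5.918) = 0.682 V.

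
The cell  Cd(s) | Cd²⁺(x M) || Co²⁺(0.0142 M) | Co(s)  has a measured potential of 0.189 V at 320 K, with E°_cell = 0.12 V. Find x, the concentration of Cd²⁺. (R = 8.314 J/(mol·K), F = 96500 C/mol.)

From the Nernst equation, ln Q = nF(E° − E)/RT = 2×96500×(0.12 − 0.189)/(8.314×320) = -5.005, so Q = 0.00670.
With Q = [Cd²⁺]/[Co²⁺] and the known concentrations, [Cd²⁺] in the numerator gives [Cd²⁺] = 9.5 × 10^-5 M.

9.5 × 10^-5 M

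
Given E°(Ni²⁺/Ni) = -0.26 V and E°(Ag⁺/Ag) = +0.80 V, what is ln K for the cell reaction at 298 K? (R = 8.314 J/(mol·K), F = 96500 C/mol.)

ln K = 82.6

E°_cell = +0.80 − (-0.26) = 1.06 V, with n = 2 electrons transferred.
At equilibrium E = 0, so the Nernst equation gives ln K = nFE°/RT = (2)(96500)(1.06)/((8.314)(298)) = 82.57.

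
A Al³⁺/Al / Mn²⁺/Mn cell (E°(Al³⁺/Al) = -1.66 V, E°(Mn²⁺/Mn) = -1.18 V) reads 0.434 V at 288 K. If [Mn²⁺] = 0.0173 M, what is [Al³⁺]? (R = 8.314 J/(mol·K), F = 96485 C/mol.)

0.59 M

From the Nernst equation, ln Q = nF(E° − E)/RT = 6×96485×(0.48 − 0.434)/(8.314×288) = 11.122, so Q = 6.76 × 10^4.
With Q = [Al³⁺]^2/[Mn²⁺]^3 and the known concentrations, [Al³⁺]^2 in the numerator gives [Al³⁺] = 0.59 M.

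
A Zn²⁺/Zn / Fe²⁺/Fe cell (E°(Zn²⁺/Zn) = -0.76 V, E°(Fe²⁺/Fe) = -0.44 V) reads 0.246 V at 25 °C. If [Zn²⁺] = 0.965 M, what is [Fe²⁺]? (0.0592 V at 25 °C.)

0.0031 M

From the Nernst equation, log Q = n(E° − E)/0.0592 = 2(0.32 − 0.246)/0.0592 = 2.500, so Q = 316.
With Q = [Zn²⁺]/[Fe²⁺] and the known concentrations, [Fe²⁺] in the denominator gives [Fe²⁺] = 0.0031 M.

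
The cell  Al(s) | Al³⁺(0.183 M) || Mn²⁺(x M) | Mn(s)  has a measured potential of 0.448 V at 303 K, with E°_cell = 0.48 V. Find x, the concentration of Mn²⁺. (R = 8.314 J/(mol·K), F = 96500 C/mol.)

0.028 M

From the Nernst equation, ln Q = nF(E° − E)/RT = 6×96500×(0.48 − 0.448)/(8.314×303) = 7.355, so Q = 1560.
With Q = [Al³⁺]^2/[Mn²⁺]^3 and the known concentrations, [Mn²⁺]^3 in the denominator gives [Mn²⁺] = 0.028 M.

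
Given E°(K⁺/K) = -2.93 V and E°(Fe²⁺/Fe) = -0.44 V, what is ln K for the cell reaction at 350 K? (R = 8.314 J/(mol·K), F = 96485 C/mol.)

ln K = 165.1

E°_cell = -0.44 − (-2.93) = 2.49 V, with n = 2 electrons transferred.
At equilibrium E = 0, so the Nernst equation gives ln K = nFE°/RT = (2)(96485)(2.49)/((8.314)(350)) = 165.12.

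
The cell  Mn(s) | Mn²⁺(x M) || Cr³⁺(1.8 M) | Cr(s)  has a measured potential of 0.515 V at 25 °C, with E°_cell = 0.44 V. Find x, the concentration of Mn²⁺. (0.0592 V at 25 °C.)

0.0043 M

From the Nernst equation, log Q = n(E° − E)/0.0592 = 6(0.44 − 0.515)/0.0592 = -7.601, so Q = 2.5 × 10^-8.
With Q = [Mn²⁺]^3/[Cr³⁺]^2 and the known concentrations, [Mn²⁺]^3 in the numerator gives [Mn²⁺] = 0.0043 M.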